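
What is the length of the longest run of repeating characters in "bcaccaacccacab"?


Input: "bcaccaacccacab"
Scanning for longest run:
  Position 1 ('c'): new char, reset run to 1
  Position 2 ('a'): new char, reset run to 1
  Position 3 ('c'): new char, reset run to 1
  Position 4 ('c'): continues run of 'c', length=2
  Position 5 ('a'): new char, reset run to 1
  Position 6 ('a'): continues run of 'a', length=2
  Position 7 ('c'): new char, reset run to 1
  Position 8 ('c'): continues run of 'c', length=2
  Position 9 ('c'): continues run of 'c', length=3
  Position 10 ('a'): new char, reset run to 1
  Position 11 ('c'): new char, reset run to 1
  Position 12 ('a'): new char, reset run to 1
  Position 13 ('b'): new char, reset run to 1
Longest run: 'c' with length 3

3


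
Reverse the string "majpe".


Input: majpe
Reading characters right to left:
  Position 4: 'e'
  Position 3: 'p'
  Position 2: 'j'
  Position 1: 'a'
  Position 0: 'm'
Reversed: epjam

epjam


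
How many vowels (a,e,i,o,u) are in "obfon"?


Input: obfon
Checking each character:
  'o' at position 0: vowel (running total: 1)
  'b' at position 1: consonant
  'f' at position 2: consonant
  'o' at position 3: vowel (running total: 2)
  'n' at position 4: consonant
Total vowels: 2

2


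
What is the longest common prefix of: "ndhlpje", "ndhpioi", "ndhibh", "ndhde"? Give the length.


Words: ndhlpje, ndhpioi, ndhibh, ndhde
  Position 0: all 'n' => match
  Position 1: all 'd' => match
  Position 2: all 'h' => match
  Position 3: ('l', 'p', 'i', 'd') => mismatch, stop
LCP = "ndh" (length 3)

3


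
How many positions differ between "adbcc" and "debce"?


Comparing "adbcc" and "debce" position by position:
  Position 0: 'a' vs 'd' => DIFFER
  Position 1: 'd' vs 'e' => DIFFER
  Position 2: 'b' vs 'b' => same
  Position 3: 'c' vs 'c' => same
  Position 4: 'c' vs 'e' => DIFFER
Positions that differ: 3

3


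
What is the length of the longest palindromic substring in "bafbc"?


Input: "bafbc"
Checking substrings for palindromes:
  No multi-char palindromic substrings found
Longest palindromic substring: "b" with length 1

1


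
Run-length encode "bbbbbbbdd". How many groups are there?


Input: bbbbbbbdd
Scanning for consecutive runs:
  Group 1: 'b' x 7 (positions 0-6)
  Group 2: 'd' x 2 (positions 7-8)
Total groups: 2

2


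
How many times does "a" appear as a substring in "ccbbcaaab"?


Searching for "a" in "ccbbcaaab"
Scanning each position:
  Position 0: "c" => no
  Position 1: "c" => no
  Position 2: "b" => no
  Position 3: "b" => no
  Position 4: "c" => no
  Position 5: "a" => MATCH
  Position 6: "a" => MATCH
  Position 7: "a" => MATCH
  Position 8: "b" => no
Total occurrences: 3

3


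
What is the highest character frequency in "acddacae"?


Input: acddacae
Character counts:
  'a': 3
  'c': 2
  'd': 2
  'e': 1
Maximum frequency: 3

3


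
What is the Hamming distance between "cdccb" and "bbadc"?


Comparing "cdccb" and "bbadc" position by position:
  Position 0: 'c' vs 'b' => differ
  Position 1: 'd' vs 'b' => differ
  Position 2: 'c' vs 'a' => differ
  Position 3: 'c' vs 'd' => differ
  Position 4: 'b' vs 'c' => differ
Total differences (Hamming distance): 5

5


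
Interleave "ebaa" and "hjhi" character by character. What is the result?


Interleaving "ebaa" and "hjhi":
  Position 0: 'e' from first, 'h' from second => "eh"
  Position 1: 'b' from first, 'j' from second => "bj"
  Position 2: 'a' from first, 'h' from second => "ah"
  Position 3: 'a' from first, 'i' from second => "ai"
Result: ehbjahai

ehbjahai


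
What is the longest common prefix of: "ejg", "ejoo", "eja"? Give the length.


Words: ejg, ejoo, eja
  Position 0: all 'e' => match
  Position 1: all 'j' => match
  Position 2: ('g', 'o', 'a') => mismatch, stop
LCP = "ej" (length 2)

2


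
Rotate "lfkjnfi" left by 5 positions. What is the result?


Input: "lfkjnfi", rotate left by 5
First 5 characters: "lfkjn"
Remaining characters: "fi"
Concatenate remaining + first: "fi" + "lfkjn" = "filfkjn"

filfkjn


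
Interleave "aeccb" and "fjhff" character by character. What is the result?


Interleaving "aeccb" and "fjhff":
  Position 0: 'a' from first, 'f' from second => "af"
  Position 1: 'e' from first, 'j' from second => "ej"
  Position 2: 'c' from first, 'h' from second => "ch"
  Position 3: 'c' from first, 'f' from second => "cf"
  Position 4: 'b' from first, 'f' from second => "bf"
Result: afejchcfbf

afejchcfbf


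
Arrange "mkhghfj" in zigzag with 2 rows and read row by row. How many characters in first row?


Zigzag "mkhghfj" into 2 rows:
Placing characters:
  'm' => row 0
  'k' => row 1
  'h' => row 0
  'g' => row 1
  'h' => row 0
  'f' => row 1
  'j' => row 0
Rows:
  Row 0: "mhhj"
  Row 1: "kgf"
First row length: 4

4


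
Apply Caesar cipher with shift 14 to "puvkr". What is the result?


Caesar cipher: shift "puvkr" by 14
  'p' (pos 15) + 14 = pos 3 = 'd'
  'u' (pos 20) + 14 = pos 8 = 'i'
  'v' (pos 21) + 14 = pos 9 = 'j'
  'k' (pos 10) + 14 = pos 24 = 'y'
  'r' (pos 17) + 14 = pos 5 = 'f'
Result: dijyf

dijyf


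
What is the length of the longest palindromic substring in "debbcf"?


Input: "debbcf"
Checking substrings for palindromes:
  [2:4] "bb" (len 2) => palindrome
Longest palindromic substring: "bb" with length 2

2


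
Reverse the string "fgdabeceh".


Input: fgdabeceh
Reading characters right to left:
  Position 8: 'h'
  Position 7: 'e'
  Position 6: 'c'
  Position 5: 'e'
  Position 4: 'b'
  Position 3: 'a'
  Position 2: 'd'
  Position 1: 'g'
  Position 0: 'f'
Reversed: hecebadgf

hecebadgf


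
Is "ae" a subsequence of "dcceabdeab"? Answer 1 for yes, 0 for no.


Check if "ae" is a subsequence of "dcceabdeab"
Greedy scan:
  Position 0 ('d'): no match needed
  Position 1 ('c'): no match needed
  Position 2 ('c'): no match needed
  Position 3 ('e'): no match needed
  Position 4 ('a'): matches sub[0] = 'a'
  Position 5 ('b'): no match needed
  Position 6 ('d'): no match needed
  Position 7 ('e'): matches sub[1] = 'e'
  Position 8 ('a'): no match needed
  Position 9 ('b'): no match needed
All 2 characters matched => is a subsequence

1


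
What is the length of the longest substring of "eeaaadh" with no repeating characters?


Input: "eeaaadh"
Sliding window (track last position of each char):
  Position 0 ('e'): window [0,0] length 1 -- new best
  Position 1 ('e'): repeat (last at 0), move window start to 1
  Position 1 ('e'): window [1,1] length 1
  Position 2 ('a'): window [1,2] length 2 -- new best
  Position 3 ('a'): repeat (last at 2), move window start to 3
  Position 3 ('a'): window [3,3] length 1
  Position 4 ('a'): repeat (last at 3), move window start to 4
  Position 4 ('a'): window [4,4] length 1
  Position 5 ('d'): window [4,5] length 2
  Position 6 ('h'): window [4,6] length 3 -- new best
Longest substring with no repeats: "adh" with length 3

3


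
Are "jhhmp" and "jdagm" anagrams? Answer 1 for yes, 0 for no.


Strings: "jhhmp", "jdagm"
Sorted first:  hhjmp
Sorted second: adgjm
Differ at position 0: 'h' vs 'a' => not anagrams

0


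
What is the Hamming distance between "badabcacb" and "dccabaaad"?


Comparing "badabcacb" and "dccabaaad" position by position:
  Position 0: 'b' vs 'd' => differ
  Position 1: 'a' vs 'c' => differ
  Position 2: 'd' vs 'c' => differ
  Position 3: 'a' vs 'a' => same
  Position 4: 'b' vs 'b' => same
  Position 5: 'c' vs 'a' => differ
  Position 6: 'a' vs 'a' => same
  Position 7: 'c' vs 'a' => differ
  Position 8: 'b' vs 'd' => differ
Total differences (Hamming distance): 6

6


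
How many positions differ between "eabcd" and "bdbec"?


Comparing "eabcd" and "bdbec" position by position:
  Position 0: 'e' vs 'b' => DIFFER
  Position 1: 'a' vs 'd' => DIFFER
  Position 2: 'b' vs 'b' => same
  Position 3: 'c' vs 'e' => DIFFER
  Position 4: 'd' vs 'c' => DIFFER
Positions that differ: 4

4


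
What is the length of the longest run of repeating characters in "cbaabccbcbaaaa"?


Input: "cbaabccbcbaaaa"
Scanning for longest run:
  Position 1 ('b'): new char, reset run to 1
  Position 2 ('a'): new char, reset run to 1
  Position 3 ('a'): continues run of 'a', length=2
  Position 4 ('b'): new char, reset run to 1
  Position 5 ('c'): new char, reset run to 1
  Position 6 ('c'): continues run of 'c', length=2
  Position 7 ('b'): new char, reset run to 1
  Position 8 ('c'): new char, reset run to 1
  Position 9 ('b'): new char, reset run to 1
  Position 10 ('a'): new char, reset run to 1
  Position 11 ('a'): continues run of 'a', length=2
  Position 12 ('a'): continues run of 'a', length=3
  Position 13 ('a'): continues run of 'a', length=4
Longest run: 'a' with length 4

4


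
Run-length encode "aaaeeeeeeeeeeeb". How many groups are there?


Input: aaaeeeeeeeeeeeb
Scanning for consecutive runs:
  Group 1: 'a' x 3 (positions 0-2)
  Group 2: 'e' x 11 (positions 3-13)
  Group 3: 'b' x 1 (positions 14-14)
Total groups: 3

3


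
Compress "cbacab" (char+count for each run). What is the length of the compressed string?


Input: cbacab
Runs:
  'c' x 1 => "c1"
  'b' x 1 => "b1"
  'a' x 1 => "a1"
  'c' x 1 => "c1"
  'a' x 1 => "a1"
  'b' x 1 => "b1"
Compressed: "c1b1a1c1a1b1"
Compressed length: 12

12


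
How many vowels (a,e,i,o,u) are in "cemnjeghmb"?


Input: cemnjeghmb
Checking each character:
  'c' at position 0: consonant
  'e' at position 1: vowel (running total: 1)
  'm' at position 2: consonant
  'n' at position 3: consonant
  'j' at position 4: consonant
  'e' at position 5: vowel (running total: 2)
  'g' at position 6: consonant
  'h' at position 7: consonant
  'm' at position 8: consonant
  'b' at position 9: consonant
Total vowels: 2

2


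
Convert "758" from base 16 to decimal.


Input: "758" in base 16
Positional expansion:
  Digit '7' (value 7) x 16^2 = 1792
  Digit '5' (value 5) x 16^1 = 80
  Digit '8' (value 8) x 16^0 = 8
Sum = 1880

1880


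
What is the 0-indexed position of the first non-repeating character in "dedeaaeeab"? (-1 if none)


Input: dedeaaeeab
Character frequencies:
  'a': 3
  'b': 1
  'd': 2
  'e': 4
Scanning left to right for freq == 1:
  Position 0 ('d'): freq=2, skip
  Position 1 ('e'): freq=4, skip
  Position 2 ('d'): freq=2, skip
  Position 3 ('e'): freq=4, skip
  Position 4 ('a'): freq=3, skip
  Position 5 ('a'): freq=3, skip
  Position 6 ('e'): freq=4, skip
  Position 7 ('e'): freq=4, skip
  Position 8 ('a'): freq=3, skip
  Position 9 ('b'): unique! => answer = 9

9


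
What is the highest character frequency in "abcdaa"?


Input: abcdaa
Character counts:
  'a': 3
  'b': 1
  'c': 1
  'd': 1
Maximum frequency: 3

3


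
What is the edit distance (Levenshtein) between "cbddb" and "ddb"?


Computing edit distance: "cbddb" -> "ddb"
DP table:
           d    d    b
      0    1    2    3
  c   1    1    2    3
  b   2    2    2    2
  d   3    2    2    3
  d   4    3    2    3
  b   5    4    3    2
Edit distance = dp[5][3] = 2

2


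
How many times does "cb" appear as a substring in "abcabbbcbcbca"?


Searching for "cb" in "abcabbbcbcbca"
Scanning each position:
  Position 0: "ab" => no
  Position 1: "bc" => no
  Position 2: "ca" => no
  Position 3: "ab" => no
  Position 4: "bb" => no
  Position 5: "bb" => no
  Position 6: "bc" => no
  Position 7: "cb" => MATCH
  Position 8: "bc" => no
  Position 9: "cb" => MATCH
  Position 10: "bc" => no
  Position 11: "ca" => no
Total occurrences: 2

2


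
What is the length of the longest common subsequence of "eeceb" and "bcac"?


LCS of "eeceb" and "bcac"
DP table:
           b    c    a    c
      0    0    0    0    0
  e   0    0    0    0    0
  e   0    0    0    0    0
  c   0    0    1    1    1
  e   0    0    1    1    1
  b   0    1    1    1    1
LCS length = dp[5][4] = 1

1


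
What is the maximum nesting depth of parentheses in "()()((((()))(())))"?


Input: "()()((((()))(())))"
Tracking depth:
  Position 0 '(': depth becomes 1
  Position 1 ')': depth becomes 0
  Position 2 '(': depth becomes 1
  Position 3 ')': depth becomes 0
  Position 4 '(': depth becomes 1
  Position 5 '(': depth becomes 2
  Position 6 '(': depth becomes 3
  Position 7 '(': depth becomes 4
  Position 8 '(': depth becomes 5
  Position 9 ')': depth becomes 4
  Position 10 ')': depth becomes 3
  Position 11 ')': depth becomes 2
  Position 12 '(': depth becomes 3
  Position 13 '(': depth becomes 4
  Position 14 ')': depth becomes 3
  Position 15 ')': depth becomes 2
  Position 16 ')': depth becomes 1
  Position 17 ')': depth becomes 0
Maximum depth reached: 5

5


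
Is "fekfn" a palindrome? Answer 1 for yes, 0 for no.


Input: fekfn
Reversed: nfkef
  Compare pos 0 ('f') with pos 4 ('n'): MISMATCH
  Compare pos 1 ('e') with pos 3 ('f'): MISMATCH
Result: not a palindrome

0


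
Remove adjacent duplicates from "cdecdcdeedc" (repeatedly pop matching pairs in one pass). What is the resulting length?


Input: cdecdcdeedc
Stack-based adjacent duplicate removal:
  Read 'c': push. Stack: c
  Read 'd': push. Stack: cd
  Read 'e': push. Stack: cde
  Read 'c': push. Stack: cdec
  Read 'd': push. Stack: cdecd
  Read 'c': push. Stack: cdecdc
  Read 'd': push. Stack: cdecdcd
  Read 'e': push. Stack: cdecdcde
  Read 'e': matches stack top 'e' => pop. Stack: cdecdcd
  Read 'd': matches stack top 'd' => pop. Stack: cdecdc
  Read 'c': matches stack top 'c' => pop. Stack: cdecd
Final stack: "cdecd" (length 5)

5


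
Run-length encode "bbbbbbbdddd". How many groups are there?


Input: bbbbbbbdddd
Scanning for consecutive runs:
  Group 1: 'b' x 7 (positions 0-6)
  Group 2: 'd' x 4 (positions 7-10)
Total groups: 2

2


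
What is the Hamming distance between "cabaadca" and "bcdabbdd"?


Comparing "cabaadca" and "bcdabbdd" position by position:
  Position 0: 'c' vs 'b' => differ
  Position 1: 'a' vs 'c' => differ
  Position 2: 'b' vs 'd' => differ
  Position 3: 'a' vs 'a' => same
  Position 4: 'a' vs 'b' => differ
  Position 5: 'd' vs 'b' => differ
  Position 6: 'c' vs 'd' => differ
  Position 7: 'a' vs 'd' => differ
Total differences (Hamming distance): 7

7


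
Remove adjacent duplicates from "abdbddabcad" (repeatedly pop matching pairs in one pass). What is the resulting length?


Input: abdbddabcad
Stack-based adjacent duplicate removal:
  Read 'a': push. Stack: a
  Read 'b': push. Stack: ab
  Read 'd': push. Stack: abd
  Read 'b': push. Stack: abdb
  Read 'd': push. Stack: abdbd
  Read 'd': matches stack top 'd' => pop. Stack: abdb
  Read 'a': push. Stack: abdba
  Read 'b': push. Stack: abdbab
  Read 'c': push. Stack: abdbabc
  Read 'a': push. Stack: abdbabca
  Read 'd': push. Stack: abdbabcad
Final stack: "abdbabcad" (length 9)

9


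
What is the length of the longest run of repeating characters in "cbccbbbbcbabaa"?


Input: "cbccbbbbcbabaa"
Scanning for longest run:
  Position 1 ('b'): new char, reset run to 1
  Position 2 ('c'): new char, reset run to 1
  Position 3 ('c'): continues run of 'c', length=2
  Position 4 ('b'): new char, reset run to 1
  Position 5 ('b'): continues run of 'b', length=2
  Position 6 ('b'): continues run of 'b', length=3
  Position 7 ('b'): continues run of 'b', length=4
  Position 8 ('c'): new char, reset run to 1
  Position 9 ('b'): new char, reset run to 1
  Position 10 ('a'): new char, reset run to 1
  Position 11 ('b'): new char, reset run to 1
  Position 12 ('a'): new char, reset run to 1
  Position 13 ('a'): continues run of 'a', length=2
Longest run: 'b' with length 4

4


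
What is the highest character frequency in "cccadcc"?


Input: cccadcc
Character counts:
  'a': 1
  'c': 5
  'd': 1
Maximum frequency: 5

5


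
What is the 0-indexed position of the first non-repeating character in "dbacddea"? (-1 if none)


Input: dbacddea
Character frequencies:
  'a': 2
  'b': 1
  'c': 1
  'd': 3
  'e': 1
Scanning left to right for freq == 1:
  Position 0 ('d'): freq=3, skip
  Position 1 ('b'): unique! => answer = 1

1


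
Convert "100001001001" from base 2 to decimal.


Input: "100001001001" in base 2
Positional expansion:
  Digit '1' (value 1) x 2^11 = 2048
  Digit '0' (value 0) x 2^10 = 0
  Digit '0' (value 0) x 2^9 = 0
  Digit '0' (value 0) x 2^8 = 0
  Digit '0' (value 0) x 2^7 = 0
  Digit '1' (value 1) x 2^6 = 64
  Digit '0' (value 0) x 2^5 = 0
  Digit '0' (value 0) x 2^4 = 0
  Digit '1' (value 1) x 2^3 = 8
  Digit '0' (value 0) x 2^2 = 0
  Digit '0' (value 0) x 2^1 = 0
  Digit '1' (value 1) x 2^0 = 1
Sum = 2121

2121


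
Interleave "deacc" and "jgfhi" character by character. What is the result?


Interleaving "deacc" and "jgfhi":
  Position 0: 'd' from first, 'j' from second => "dj"
  Position 1: 'e' from first, 'g' from second => "eg"
  Position 2: 'a' from first, 'f' from second => "af"
  Position 3: 'c' from first, 'h' from second => "ch"
  Position 4: 'c' from first, 'i' from second => "ci"
Result: djegafchci

djegafchci


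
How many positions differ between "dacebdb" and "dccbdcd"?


Comparing "dacebdb" and "dccbdcd" position by position:
  Position 0: 'd' vs 'd' => same
  Position 1: 'a' vs 'c' => DIFFER
  Position 2: 'c' vs 'c' => same
  Position 3: 'e' vs 'b' => DIFFER
  Position 4: 'b' vs 'd' => DIFFER
  Position 5: 'd' vs 'c' => DIFFER
  Position 6: 'b' vs 'd' => DIFFER
Positions that differ: 5

5


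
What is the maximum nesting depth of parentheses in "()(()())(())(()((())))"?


Input: "()(()())(())(()((())))"
Tracking depth:
  Position 0 '(': depth becomes 1
  Position 1 ')': depth becomes 0
  Position 2 '(': depth becomes 1
  Position 3 '(': depth becomes 2
  Position 4 ')': depth becomes 1
  Position 5 '(': depth becomes 2
  Position 6 ')': depth becomes 1
  Position 7 ')': depth becomes 0
  Position 8 '(': depth becomes 1
  Position 9 '(': depth becomes 2
  Position 10 ')': depth becomes 1
  Position 11 ')': depth becomes 0
  Position 12 '(': depth becomes 1
  Position 13 '(': depth becomes 2
  Position 14 ')': depth becomes 1
  Position 15 '(': depth becomes 2
  Position 16 '(': depth becomes 3
  Position 17 '(': depth becomes 4
  Position 18 ')': depth becomes 3
  Position 19 ')': depth becomes 2
  Position 20 ')': depth becomes 1
  Position 21 ')': depth becomes 0
Maximum depth reached: 4

4


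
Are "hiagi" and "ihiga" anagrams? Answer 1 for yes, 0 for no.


Strings: "hiagi", "ihiga"
Sorted first:  aghii
Sorted second: aghii
Sorted forms match => anagrams

1


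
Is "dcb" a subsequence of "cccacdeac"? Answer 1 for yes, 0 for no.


Check if "dcb" is a subsequence of "cccacdeac"
Greedy scan:
  Position 0 ('c'): no match needed
  Position 1 ('c'): no match needed
  Position 2 ('c'): no match needed
  Position 3 ('a'): no match needed
  Position 4 ('c'): no match needed
  Position 5 ('d'): matches sub[0] = 'd'
  Position 6 ('e'): no match needed
  Position 7 ('a'): no match needed
  Position 8 ('c'): matches sub[1] = 'c'
Only matched 2/3 characters => not a subsequence

0


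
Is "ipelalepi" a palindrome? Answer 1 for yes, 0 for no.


Input: ipelalepi
Reversed: ipelalepi
  Compare pos 0 ('i') with pos 8 ('i'): match
  Compare pos 1 ('p') with pos 7 ('p'): match
  Compare pos 2 ('e') with pos 6 ('e'): match
  Compare pos 3 ('l') with pos 5 ('l'): match
Result: palindrome

1


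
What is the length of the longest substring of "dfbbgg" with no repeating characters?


Input: "dfbbgg"
Sliding window (track last position of each char):
  Position 0 ('d'): window [0,0] length 1 -- new best
  Position 1 ('f'): window [0,1] length 2 -- new best
  Position 2 ('b'): window [0,2] length 3 -- new best
  Position 3 ('b'): repeat (last at 2), move window start to 3
  Position 3 ('b'): window [3,3] length 1
  Position 4 ('g'): window [3,4] length 2
  Position 5 ('g'): repeat (last at 4), move window start to 5
  Position 5 ('g'): window [5,5] length 1
Longest substring with no repeats: "dfb" with length 3

3


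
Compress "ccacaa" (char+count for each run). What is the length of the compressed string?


Input: ccacaa
Runs:
  'c' x 2 => "c2"
  'a' x 1 => "a1"
  'c' x 1 => "c1"
  'a' x 2 => "a2"
Compressed: "c2a1c1a2"
Compressed length: 8

8


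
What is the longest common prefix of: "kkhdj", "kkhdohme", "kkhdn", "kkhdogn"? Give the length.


Words: kkhdj, kkhdohme, kkhdn, kkhdogn
  Position 0: all 'k' => match
  Position 1: all 'k' => match
  Position 2: all 'h' => match
  Position 3: all 'd' => match
  Position 4: ('j', 'o', 'n', 'o') => mismatch, stop
LCP = "kkhd" (length 4)

4


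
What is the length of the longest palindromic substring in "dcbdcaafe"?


Input: "dcbdcaafe"
Checking substrings for palindromes:
  [5:7] "aa" (len 2) => palindrome
Longest palindromic substring: "aa" with length 2

2


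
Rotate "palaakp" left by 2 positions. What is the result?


Input: "palaakp", rotate left by 2
First 2 characters: "pa"
Remaining characters: "laakp"
Concatenate remaining + first: "laakp" + "pa" = "laakppa"

laakppa


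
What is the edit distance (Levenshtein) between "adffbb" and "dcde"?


Computing edit distance: "adffbb" -> "dcde"
DP table:
           d    c    d    e
      0    1    2    3    4
  a   1    1    2    3    4
  d   2    1    2    2    3
  f   3    2    2    3    3
  f   4    3    3    3    4
  b   5    4    4    4    4
  b   6    5    5    5    5
Edit distance = dp[6][4] = 5

5


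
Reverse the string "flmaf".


Input: flmaf
Reading characters right to left:
  Position 4: 'f'
  Position 3: 'a'
  Position 2: 'm'
  Position 1: 'l'
  Position 0: 'f'
Reversed: famlf

famlf


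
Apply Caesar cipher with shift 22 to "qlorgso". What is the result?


Caesar cipher: shift "qlorgso" by 22
  'q' (pos 16) + 22 = pos 12 = 'm'
  'l' (pos 11) + 22 = pos 7 = 'h'
  'o' (pos 14) + 22 = pos 10 = 'k'
  'r' (pos 17) + 22 = pos 13 = 'n'
  'g' (pos 6) + 22 = pos 2 = 'c'
  's' (pos 18) + 22 = pos 14 = 'o'
  'o' (pos 14) + 22 = pos 10 = 'k'
Result: mhkncok

mhkncok


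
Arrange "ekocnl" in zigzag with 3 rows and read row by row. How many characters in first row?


Zigzag "ekocnl" into 3 rows:
Placing characters:
  'e' => row 0
  'k' => row 1
  'o' => row 2
  'c' => row 1
  'n' => row 0
  'l' => row 1
Rows:
  Row 0: "en"
  Row 1: "kcl"
  Row 2: "o"
First row length: 2

2


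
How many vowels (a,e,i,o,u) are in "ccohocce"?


Input: ccohocce
Checking each character:
  'c' at position 0: consonant
  'c' at position 1: consonant
  'o' at position 2: vowel (running total: 1)
  'h' at position 3: consonant
  'o' at position 4: vowel (running total: 2)
  'c' at position 5: consonant
  'c' at position 6: consonant
  'e' at position 7: vowel (running total: 3)
Total vowels: 3

3


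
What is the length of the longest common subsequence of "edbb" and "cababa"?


LCS of "edbb" and "cababa"
DP table:
           c    a    b    a    b    a
      0    0    0    0    0    0    0
  e   0    0    0    0    0    0    0
  d   0    0    0    0    0    0    0
  b   0    0    0    1    1    1    1
  b   0    0    0    1    1    2    2
LCS length = dp[4][6] = 2

2


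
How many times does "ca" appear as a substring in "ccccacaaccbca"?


Searching for "ca" in "ccccacaaccbca"
Scanning each position:
  Position 0: "cc" => no
  Position 1: "cc" => no
  Position 2: "cc" => no
  Position 3: "ca" => MATCH
  Position 4: "ac" => no
  Position 5: "ca" => MATCH
  Position 6: "aa" => no
  Position 7: "ac" => no
  Position 8: "cc" => no
  Position 9: "cb" => no
  Position 10: "bc" => no
  Position 11: "ca" => MATCH
Total occurrences: 3

3


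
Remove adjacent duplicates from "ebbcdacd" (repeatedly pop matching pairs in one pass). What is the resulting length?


Input: ebbcdacd
Stack-based adjacent duplicate removal:
  Read 'e': push. Stack: e
  Read 'b': push. Stack: eb
  Read 'b': matches stack top 'b' => pop. Stack: e
  Read 'c': push. Stack: ec
  Read 'd': push. Stack: ecd
  Read 'a': push. Stack: ecda
  Read 'c': push. Stack: ecdac
  Read 'd': push. Stack: ecdacd
Final stack: "ecdacd" (length 6)

6


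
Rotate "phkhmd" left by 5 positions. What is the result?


Input: "phkhmd", rotate left by 5
First 5 characters: "phkhm"
Remaining characters: "d"
Concatenate remaining + first: "d" + "phkhm" = "dphkhm"

dphkhm


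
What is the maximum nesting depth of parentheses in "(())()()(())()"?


Input: "(())()()(())()"
Tracking depth:
  Position 0 '(': depth becomes 1
  Position 1 '(': depth becomes 2
  Position 2 ')': depth becomes 1
  Position 3 ')': depth becomes 0
  Position 4 '(': depth becomes 1
  Position 5 ')': depth becomes 0
  Position 6 '(': depth becomes 1
  Position 7 ')': depth becomes 0
  Position 8 '(': depth becomes 1
  Position 9 '(': depth becomes 2
  Position 10 ')': depth becomes 1
  Position 11 ')': depth becomes 0
  Position 12 '(': depth becomes 1
  Position 13 ')': depth becomes 0
Maximum depth reached: 2

2


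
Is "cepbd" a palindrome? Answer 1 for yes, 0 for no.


Input: cepbd
Reversed: dbpec
  Compare pos 0 ('c') with pos 4 ('d'): MISMATCH
  Compare pos 1 ('e') with pos 3 ('b'): MISMATCH
Result: not a palindrome

0


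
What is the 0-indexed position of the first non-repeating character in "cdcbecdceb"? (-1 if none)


Input: cdcbecdceb
Character frequencies:
  'b': 2
  'c': 4
  'd': 2
  'e': 2
Scanning left to right for freq == 1:
  Position 0 ('c'): freq=4, skip
  Position 1 ('d'): freq=2, skip
  Position 2 ('c'): freq=4, skip
  Position 3 ('b'): freq=2, skip
  Position 4 ('e'): freq=2, skip
  Position 5 ('c'): freq=4, skip
  Position 6 ('d'): freq=2, skip
  Position 7 ('c'): freq=4, skip
  Position 8 ('e'): freq=2, skip
  Position 9 ('b'): freq=2, skip
  No unique character found => answer = -1

-1


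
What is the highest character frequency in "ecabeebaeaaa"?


Input: ecabeebaeaaa
Character counts:
  'a': 5
  'b': 2
  'c': 1
  'e': 4
Maximum frequency: 5

5


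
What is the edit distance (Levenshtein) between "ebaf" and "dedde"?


Computing edit distance: "ebaf" -> "dedde"
DP table:
           d    e    d    d    e
      0    1    2    3    4    5
  e   1    1    1    2    3    4
  b   2    2    2    2    3    4
  a   3    3    3    3    3    4
  f   4    4    4    4    4    4
Edit distance = dp[4][5] = 4

4


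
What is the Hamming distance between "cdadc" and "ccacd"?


Comparing "cdadc" and "ccacd" position by position:
  Position 0: 'c' vs 'c' => same
  Position 1: 'd' vs 'c' => differ
  Position 2: 'a' vs 'a' => same
  Position 3: 'd' vs 'c' => differ
  Position 4: 'c' vs 'd' => differ
Total differences (Hamming distance): 3

3


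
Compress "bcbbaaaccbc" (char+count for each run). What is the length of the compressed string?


Input: bcbbaaaccbc
Runs:
  'b' x 1 => "b1"
  'c' x 1 => "c1"
  'b' x 2 => "b2"
  'a' x 3 => "a3"
  'c' x 2 => "c2"
  'b' x 1 => "b1"
  'c' x 1 => "c1"
Compressed: "b1c1b2a3c2b1c1"
Compressed length: 14

14


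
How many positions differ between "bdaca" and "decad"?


Comparing "bdaca" and "decad" position by position:
  Position 0: 'b' vs 'd' => DIFFER
  Position 1: 'd' vs 'e' => DIFFER
  Position 2: 'a' vs 'c' => DIFFER
  Position 3: 'c' vs 'a' => DIFFER
  Position 4: 'a' vs 'd' => DIFFER
Positions that differ: 5

5


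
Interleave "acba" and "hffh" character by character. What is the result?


Interleaving "acba" and "hffh":
  Position 0: 'a' from first, 'h' from second => "ah"
  Position 1: 'c' from first, 'f' from second => "cf"
  Position 2: 'b' from first, 'f' from second => "bf"
  Position 3: 'a' from first, 'h' from second => "ah"
Result: ahcfbfah

ahcfbfah


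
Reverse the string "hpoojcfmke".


Input: hpoojcfmke
Reading characters right to left:
  Position 9: 'e'
  Position 8: 'k'
  Position 7: 'm'
  Position 6: 'f'
  Position 5: 'c'
  Position 4: 'j'
  Position 3: 'o'
  Position 2: 'o'
  Position 1: 'p'
  Position 0: 'h'
Reversed: ekmfcjooph

ekmfcjooph


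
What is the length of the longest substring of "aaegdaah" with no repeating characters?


Input: "aaegdaah"
Sliding window (track last position of each char):
  Position 0 ('a'): window [0,0] length 1 -- new best
  Position 1 ('a'): repeat (last at 0), move window start to 1
  Position 1 ('a'): window [1,1] length 1
  Position 2 ('e'): window [1,2] length 2 -- new best
  Position 3 ('g'): window [1,3] length 3 -- new best
  Position 4 ('d'): window [1,4] length 4 -- new best
  Position 5 ('a'): repeat (last at 1), move window start to 2
  Position 5 ('a'): window [2,5] length 4
  Position 6 ('a'): repeat (last at 5), move window start to 6
  Position 6 ('a'): window [6,6] length 1
  Position 7 ('h'): window [6,7] length 2
Longest substring with no repeats: "aegd" with length 4

4


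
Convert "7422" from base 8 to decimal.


Input: "7422" in base 8
Positional expansion:
  Digit '7' (value 7) x 8^3 = 3584
  Digit '4' (value 4) x 8^2 = 256
  Digit '2' (value 2) x 8^1 = 16
  Digit '2' (value 2) x 8^0 = 2
Sum = 3858

3858


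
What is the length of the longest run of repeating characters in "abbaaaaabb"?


Input: "abbaaaaabb"
Scanning for longest run:
  Position 1 ('b'): new char, reset run to 1
  Position 2 ('b'): continues run of 'b', length=2
  Position 3 ('a'): new char, reset run to 1
  Position 4 ('a'): continues run of 'a', length=2
  Position 5 ('a'): continues run of 'a', length=3
  Position 6 ('a'): continues run of 'a', length=4
  Position 7 ('a'): continues run of 'a', length=5
  Position 8 ('b'): new char, reset run to 1
  Position 9 ('b'): continues run of 'b', length=2
Longest run: 'a' with length 5

5


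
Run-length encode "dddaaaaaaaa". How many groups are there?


Input: dddaaaaaaaa
Scanning for consecutive runs:
  Group 1: 'd' x 3 (positions 0-2)
  Group 2: 'a' x 8 (positions 3-10)
Total groups: 2

2


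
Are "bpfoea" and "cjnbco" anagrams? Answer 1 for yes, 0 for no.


Strings: "bpfoea", "cjnbco"
Sorted first:  abefop
Sorted second: bccjno
Differ at position 0: 'a' vs 'b' => not anagrams

0


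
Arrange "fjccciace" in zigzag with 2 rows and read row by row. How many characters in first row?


Zigzag "fjccciace" into 2 rows:
Placing characters:
  'f' => row 0
  'j' => row 1
  'c' => row 0
  'c' => row 1
  'c' => row 0
  'i' => row 1
  'a' => row 0
  'c' => row 1
  'e' => row 0
Rows:
  Row 0: "fccae"
  Row 1: "jcic"
First row length: 5

5


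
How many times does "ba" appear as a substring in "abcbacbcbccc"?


Searching for "ba" in "abcbacbcbccc"
Scanning each position:
  Position 0: "ab" => no
  Position 1: "bc" => no
  Position 2: "cb" => no
  Position 3: "ba" => MATCH
  Position 4: "ac" => no
  Position 5: "cb" => no
  Position 6: "bc" => no
  Position 7: "cb" => no
  Position 8: "bc" => no
  Position 9: "cc" => no
  Position 10: "cc" => no
Total occurrences: 1

1


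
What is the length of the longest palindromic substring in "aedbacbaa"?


Input: "aedbacbaa"
Checking substrings for palindromes:
  [7:9] "aa" (len 2) => palindrome
Longest palindromic substring: "aa" with length 2

2


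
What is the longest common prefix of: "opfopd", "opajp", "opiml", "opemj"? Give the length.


Words: opfopd, opajp, opiml, opemj
  Position 0: all 'o' => match
  Position 1: all 'p' => match
  Position 2: ('f', 'a', 'i', 'e') => mismatch, stop
LCP = "op" (length 2)

2


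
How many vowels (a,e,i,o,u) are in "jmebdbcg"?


Input: jmebdbcg
Checking each character:
  'j' at position 0: consonant
  'm' at position 1: consonant
  'e' at position 2: vowel (running total: 1)
  'b' at position 3: consonant
  'd' at position 4: consonant
  'b' at position 5: consonant
  'c' at position 6: consonant
  'g' at position 7: consonant
Total vowels: 1

1


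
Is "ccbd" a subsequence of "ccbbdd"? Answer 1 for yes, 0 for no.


Check if "ccbd" is a subsequence of "ccbbdd"
Greedy scan:
  Position 0 ('c'): matches sub[0] = 'c'
  Position 1 ('c'): matches sub[1] = 'c'
  Position 2 ('b'): matches sub[2] = 'b'
  Position 3 ('b'): no match needed
  Position 4 ('d'): matches sub[3] = 'd'
  Position 5 ('d'): no match needed
All 4 characters matched => is a subsequence

1


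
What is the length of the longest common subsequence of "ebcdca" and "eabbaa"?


LCS of "ebcdca" and "eabbaa"
DP table:
           e    a    b    b    a    a
      0    0    0    0    0    0    0
  e   0    1    1    1    1    1    1
  b   0    1    1    2    2    2    2
  c   0    1    1    2    2    2    2
  d   0    1    1    2    2    2    2
  c   0    1    1    2    2    2    2
  a   0    1    2    2    2    3    3
LCS length = dp[6][6] = 3

3


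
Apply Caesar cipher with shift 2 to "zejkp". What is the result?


Caesar cipher: shift "zejkp" by 2
  'z' (pos 25) + 2 = pos 1 = 'b'
  'e' (pos 4) + 2 = pos 6 = 'g'
  'j' (pos 9) + 2 = pos 11 = 'l'
  'k' (pos 10) + 2 = pos 12 = 'm'
  'p' (pos 15) + 2 = pos 17 = 'r'
Result: bglmr

bglmr


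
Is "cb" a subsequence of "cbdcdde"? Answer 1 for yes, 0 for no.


Check if "cb" is a subsequence of "cbdcdde"
Greedy scan:
  Position 0 ('c'): matches sub[0] = 'c'
  Position 1 ('b'): matches sub[1] = 'b'
  Position 2 ('d'): no match needed
  Position 3 ('c'): no match needed
  Position 4 ('d'): no match needed
  Position 5 ('d'): no match needed
  Position 6 ('e'): no match needed
All 2 characters matched => is a subsequence

1


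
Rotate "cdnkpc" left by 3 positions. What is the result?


Input: "cdnkpc", rotate left by 3
First 3 characters: "cdn"
Remaining characters: "kpc"
Concatenate remaining + first: "kpc" + "cdn" = "kpccdn"

kpccdn


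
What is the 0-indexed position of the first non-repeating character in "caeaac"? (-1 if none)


Input: caeaac
Character frequencies:
  'a': 3
  'c': 2
  'e': 1
Scanning left to right for freq == 1:
  Position 0 ('c'): freq=2, skip
  Position 1 ('a'): freq=3, skip
  Position 2 ('e'): unique! => answer = 2

2


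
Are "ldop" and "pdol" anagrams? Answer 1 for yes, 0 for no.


Strings: "ldop", "pdol"
Sorted first:  dlop
Sorted second: dlop
Sorted forms match => anagrams

1


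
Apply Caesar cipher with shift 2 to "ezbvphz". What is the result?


Caesar cipher: shift "ezbvphz" by 2
  'e' (pos 4) + 2 = pos 6 = 'g'
  'z' (pos 25) + 2 = pos 1 = 'b'
  'b' (pos 1) + 2 = pos 3 = 'd'
  'v' (pos 21) + 2 = pos 23 = 'x'
  'p' (pos 15) + 2 = pos 17 = 'r'
  'h' (pos 7) + 2 = pos 9 = 'j'
  'z' (pos 25) + 2 = pos 1 = 'b'
Result: gbdxrjb

gbdxrjb


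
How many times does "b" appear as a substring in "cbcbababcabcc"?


Searching for "b" in "cbcbababcabcc"
Scanning each position:
  Position 0: "c" => no
  Position 1: "b" => MATCH
  Position 2: "c" => no
  Position 3: "b" => MATCH
  Position 4: "a" => no
  Position 5: "b" => MATCH
  Position 6: "a" => no
  Position 7: "b" => MATCH
  Position 8: "c" => no
  Position 9: "a" => no
  Position 10: "b" => MATCH
  Position 11: "c" => no
  Position 12: "c" => no
Total occurrences: 5

5


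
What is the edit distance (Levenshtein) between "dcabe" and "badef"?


Computing edit distance: "dcabe" -> "badef"
DP table:
           b    a    d    e    f
      0    1    2    3    4    5
  d   1    1    2    2    3    4
  c   2    2    2    3    3    4
  a   3    3    2    3    4    4
  b   4    3    3    3    4    5
  e   5    4    4    4    3    4
Edit distance = dp[5][5] = 4

4


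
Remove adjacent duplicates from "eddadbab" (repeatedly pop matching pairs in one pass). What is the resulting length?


Input: eddadbab
Stack-based adjacent duplicate removal:
  Read 'e': push. Stack: e
  Read 'd': push. Stack: ed
  Read 'd': matches stack top 'd' => pop. Stack: e
  Read 'a': push. Stack: ea
  Read 'd': push. Stack: ead
  Read 'b': push. Stack: eadb
  Read 'a': push. Stack: eadba
  Read 'b': push. Stack: eadbab
Final stack: "eadbab" (length 6)

6


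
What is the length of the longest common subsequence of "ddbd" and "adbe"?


LCS of "ddbd" and "adbe"
DP table:
           a    d    b    e
      0    0    0    0    0
  d   0    0    1    1    1
  d   0    0    1    1    1
  b   0    0    1    2    2
  d   0    0    1    2    2
LCS length = dp[4][4] = 2

2


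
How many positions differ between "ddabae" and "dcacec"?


Comparing "ddabae" and "dcacec" position by position:
  Position 0: 'd' vs 'd' => same
  Position 1: 'd' vs 'c' => DIFFER
  Position 2: 'a' vs 'a' => same
  Position 3: 'b' vs 'c' => DIFFER
  Position 4: 'a' vs 'e' => DIFFER
  Position 5: 'e' vs 'c' => DIFFER
Positions that differ: 4

4


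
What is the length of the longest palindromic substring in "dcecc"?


Input: "dcecc"
Checking substrings for palindromes:
  [1:4] "cec" (len 3) => palindrome
  [3:5] "cc" (len 2) => palindrome
Longest palindromic substring: "cec" with length 3

3


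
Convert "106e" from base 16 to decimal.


Input: "106e" in base 16
Positional expansion:
  Digit '1' (value 1) x 16^3 = 4096
  Digit '0' (value 0) x 16^2 = 0
  Digit '6' (value 6) x 16^1 = 96
  Digit 'e' (value 14) x 16^0 = 14
Sum = 4206

4206


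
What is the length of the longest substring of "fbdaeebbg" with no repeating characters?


Input: "fbdaeebbg"
Sliding window (track last position of each char):
  Position 0 ('f'): window [0,0] length 1 -- new best
  Position 1 ('b'): window [0,1] length 2 -- new best
  Position 2 ('d'): window [0,2] length 3 -- new best
  Position 3 ('a'): window [0,3] length 4 -- new best
  Position 4 ('e'): window [0,4] length 5 -- new best
  Position 5 ('e'): repeat (last at 4), move window start to 5
  Position 5 ('e'): window [5,5] length 1
  Position 6 ('b'): window [5,6] length 2
  Position 7 ('b'): repeat (last at 6), move window start to 7
  Position 7 ('b'): window [7,7] length 1
  Position 8 ('g'): window [7,8] length 2
Longest substring with no repeats: "fbdae" with length 5

5


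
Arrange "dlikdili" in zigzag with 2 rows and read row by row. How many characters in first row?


Zigzag "dlikdili" into 2 rows:
Placing characters:
  'd' => row 0
  'l' => row 1
  'i' => row 0
  'k' => row 1
  'd' => row 0
  'i' => row 1
  'l' => row 0
  'i' => row 1
Rows:
  Row 0: "didl"
  Row 1: "lkii"
First row length: 4

4


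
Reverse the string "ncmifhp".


Input: ncmifhp
Reading characters right to left:
  Position 6: 'p'
  Position 5: 'h'
  Position 4: 'f'
  Position 3: 'i'
  Position 2: 'm'
  Position 1: 'c'
  Position 0: 'n'
Reversed: phfimcn

phfimcn


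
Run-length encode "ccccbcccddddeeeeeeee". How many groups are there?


Input: ccccbcccddddeeeeeeee
Scanning for consecutive runs:
  Group 1: 'c' x 4 (positions 0-3)
  Group 2: 'b' x 1 (positions 4-4)
  Group 3: 'c' x 3 (positions 5-7)
  Group 4: 'd' x 4 (positions 8-11)
  Group 5: 'e' x 8 (positions 12-19)
Total groups: 5

5


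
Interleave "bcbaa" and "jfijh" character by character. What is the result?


Interleaving "bcbaa" and "jfijh":
  Position 0: 'b' from first, 'j' from second => "bj"
  Position 1: 'c' from first, 'f' from second => "cf"
  Position 2: 'b' from first, 'i' from second => "bi"
  Position 3: 'a' from first, 'j' from second => "aj"
  Position 4: 'a' from first, 'h' from second => "ah"
Result: bjcfbiajah

bjcfbiajah


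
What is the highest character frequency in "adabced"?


Input: adabced
Character counts:
  'a': 2
  'b': 1
  'c': 1
  'd': 2
  'e': 1
Maximum frequency: 2

2


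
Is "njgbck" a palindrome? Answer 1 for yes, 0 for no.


Input: njgbck
Reversed: kcbgjn
  Compare pos 0 ('n') with pos 5 ('k'): MISMATCH
  Compare pos 1 ('j') with pos 4 ('c'): MISMATCH
  Compare pos 2 ('g') with pos 3 ('b'): MISMATCH
Result: not a palindrome

0


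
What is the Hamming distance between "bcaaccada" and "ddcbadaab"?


Comparing "bcaaccada" and "ddcbadaab" position by position:
  Position 0: 'b' vs 'd' => differ
  Position 1: 'c' vs 'd' => differ
  Position 2: 'a' vs 'c' => differ
  Position 3: 'a' vs 'b' => differ
  Position 4: 'c' vs 'a' => differ
  Position 5: 'c' vs 'd' => differ
  Position 6: 'a' vs 'a' => same
  Position 7: 'd' vs 'a' => differ
  Position 8: 'a' vs 'b' => differ
Total differences (Hamming distance): 8

8


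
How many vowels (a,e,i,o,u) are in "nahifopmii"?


Input: nahifopmii
Checking each character:
  'n' at position 0: consonant
  'a' at position 1: vowel (running total: 1)
  'h' at position 2: consonant
  'i' at position 3: vowel (running total: 2)
  'f' at position 4: consonant
  'o' at position 5: vowel (running total: 3)
  'p' at position 6: consonant
  'm' at position 7: consonant
  'i' at position 8: vowel (running total: 4)
  'i' at position 9: vowel (running total: 5)
Total vowels: 5

5
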